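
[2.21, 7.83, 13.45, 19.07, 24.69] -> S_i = 2.21 + 5.62*i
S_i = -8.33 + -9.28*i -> [-8.33, -17.61, -26.89, -36.17, -45.45]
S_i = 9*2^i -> [9, 18, 36, 72, 144]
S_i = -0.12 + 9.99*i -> [-0.12, 9.87, 19.86, 29.85, 39.84]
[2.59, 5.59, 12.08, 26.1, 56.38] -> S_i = 2.59*2.16^i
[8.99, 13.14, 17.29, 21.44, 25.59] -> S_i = 8.99 + 4.15*i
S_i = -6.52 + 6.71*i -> [-6.52, 0.19, 6.9, 13.61, 20.32]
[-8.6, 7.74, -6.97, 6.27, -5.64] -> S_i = -8.60*(-0.90)^i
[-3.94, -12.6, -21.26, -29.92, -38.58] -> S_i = -3.94 + -8.66*i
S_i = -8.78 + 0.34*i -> [-8.78, -8.44, -8.1, -7.76, -7.42]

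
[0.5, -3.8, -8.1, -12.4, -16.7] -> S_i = 0.50 + -4.30*i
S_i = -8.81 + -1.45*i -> [-8.81, -10.26, -11.71, -13.16, -14.61]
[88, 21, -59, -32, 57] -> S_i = Random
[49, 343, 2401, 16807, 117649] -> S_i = 49*7^i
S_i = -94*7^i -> [-94, -658, -4606, -32242, -225694]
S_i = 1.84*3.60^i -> [1.84, 6.62, 23.85, 85.85, 309.05]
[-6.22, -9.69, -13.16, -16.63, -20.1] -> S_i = -6.22 + -3.47*i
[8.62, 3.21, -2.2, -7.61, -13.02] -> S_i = 8.62 + -5.41*i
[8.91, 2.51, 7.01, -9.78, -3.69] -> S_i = Random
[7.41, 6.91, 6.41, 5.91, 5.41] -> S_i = 7.41 + -0.50*i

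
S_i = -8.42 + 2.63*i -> [-8.42, -5.79, -3.16, -0.53, 2.1]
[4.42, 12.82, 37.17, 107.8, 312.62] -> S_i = 4.42*2.90^i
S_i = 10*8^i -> [10, 80, 640, 5120, 40960]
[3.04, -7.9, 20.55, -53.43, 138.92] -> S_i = 3.04*(-2.60)^i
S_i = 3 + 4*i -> [3, 7, 11, 15, 19]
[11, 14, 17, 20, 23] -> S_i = 11 + 3*i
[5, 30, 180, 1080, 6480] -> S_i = 5*6^i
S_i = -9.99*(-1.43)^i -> [-9.99, 14.29, -20.43, 29.21, -41.77]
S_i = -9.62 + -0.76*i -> [-9.62, -10.38, -11.14, -11.9, -12.66]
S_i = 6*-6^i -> [6, -36, 216, -1296, 7776]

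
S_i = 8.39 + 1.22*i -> [8.39, 9.61, 10.83, 12.05, 13.27]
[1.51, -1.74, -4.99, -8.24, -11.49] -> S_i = 1.51 + -3.25*i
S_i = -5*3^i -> [-5, -15, -45, -135, -405]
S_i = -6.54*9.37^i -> [-6.54, -61.28, -574.19, -5380.18, -50412.25]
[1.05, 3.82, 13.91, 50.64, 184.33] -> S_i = 1.05*3.64^i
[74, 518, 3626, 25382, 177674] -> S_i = 74*7^i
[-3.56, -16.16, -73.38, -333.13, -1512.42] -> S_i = -3.56*4.54^i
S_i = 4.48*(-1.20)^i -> [4.48, -5.38, 6.45, -7.74, 9.29]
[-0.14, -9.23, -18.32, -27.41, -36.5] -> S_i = -0.14 + -9.09*i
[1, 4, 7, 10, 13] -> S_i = 1 + 3*i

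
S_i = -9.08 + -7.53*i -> [-9.08, -16.61, -24.14, -31.67, -39.2]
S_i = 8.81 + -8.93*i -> [8.81, -0.12, -9.05, -17.98, -26.91]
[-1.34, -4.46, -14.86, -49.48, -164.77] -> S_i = -1.34*3.33^i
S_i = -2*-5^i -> [-2, 10, -50, 250, -1250]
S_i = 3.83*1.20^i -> [3.83, 4.6, 5.52, 6.62, 7.94]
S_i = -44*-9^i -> [-44, 396, -3564, 32076, -288684]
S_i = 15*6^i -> [15, 90, 540, 3240, 19440]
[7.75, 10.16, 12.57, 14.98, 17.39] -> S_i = 7.75 + 2.41*i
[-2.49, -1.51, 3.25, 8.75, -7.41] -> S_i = Random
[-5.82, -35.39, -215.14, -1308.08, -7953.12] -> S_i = -5.82*6.08^i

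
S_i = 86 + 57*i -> [86, 143, 200, 257, 314]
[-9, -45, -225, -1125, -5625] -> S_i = -9*5^i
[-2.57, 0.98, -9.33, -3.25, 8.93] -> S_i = Random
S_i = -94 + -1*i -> [-94, -95, -96, -97, -98]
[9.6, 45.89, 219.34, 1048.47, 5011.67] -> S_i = 9.60*4.78^i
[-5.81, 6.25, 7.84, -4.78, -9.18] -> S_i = Random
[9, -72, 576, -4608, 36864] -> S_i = 9*-8^i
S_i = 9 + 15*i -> [9, 24, 39, 54, 69]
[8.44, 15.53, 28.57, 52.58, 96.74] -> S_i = 8.44*1.84^i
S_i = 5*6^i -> [5, 30, 180, 1080, 6480]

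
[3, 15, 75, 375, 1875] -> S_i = 3*5^i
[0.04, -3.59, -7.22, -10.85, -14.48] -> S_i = 0.04 + -3.63*i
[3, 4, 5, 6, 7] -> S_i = 3 + 1*i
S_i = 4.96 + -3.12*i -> [4.96, 1.84, -1.28, -4.4, -7.52]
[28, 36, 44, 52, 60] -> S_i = 28 + 8*i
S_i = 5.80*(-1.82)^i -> [5.8, -10.56, 19.21, -34.97, 63.64]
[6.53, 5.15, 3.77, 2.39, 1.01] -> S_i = 6.53 + -1.38*i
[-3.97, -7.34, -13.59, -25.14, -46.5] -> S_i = -3.97*1.85^i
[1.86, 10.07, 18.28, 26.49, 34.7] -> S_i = 1.86 + 8.21*i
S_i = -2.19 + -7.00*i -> [-2.19, -9.19, -16.19, -23.19, -30.19]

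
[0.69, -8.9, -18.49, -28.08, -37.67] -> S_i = 0.69 + -9.59*i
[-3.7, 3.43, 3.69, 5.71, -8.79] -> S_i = Random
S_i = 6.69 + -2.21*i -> [6.69, 4.48, 2.27, 0.06, -2.15]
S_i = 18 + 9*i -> [18, 27, 36, 45, 54]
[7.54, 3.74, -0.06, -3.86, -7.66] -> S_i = 7.54 + -3.80*i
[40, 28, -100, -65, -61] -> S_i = Random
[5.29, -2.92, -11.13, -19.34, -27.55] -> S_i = 5.29 + -8.21*i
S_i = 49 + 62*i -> [49, 111, 173, 235, 297]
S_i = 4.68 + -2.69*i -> [4.68, 1.99, -0.7, -3.39, -6.08]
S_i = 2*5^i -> [2, 10, 50, 250, 1250]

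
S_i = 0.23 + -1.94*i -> [0.23, -1.71, -3.65, -5.59, -7.53]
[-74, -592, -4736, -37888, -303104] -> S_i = -74*8^i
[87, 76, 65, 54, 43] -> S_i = 87 + -11*i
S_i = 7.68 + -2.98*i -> [7.68, 4.7, 1.72, -1.26, -4.24]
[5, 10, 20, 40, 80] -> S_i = 5*2^i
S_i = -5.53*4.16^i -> [-5.53, -23.0, -95.7, -398.11, -1656.15]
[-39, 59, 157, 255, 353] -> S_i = -39 + 98*i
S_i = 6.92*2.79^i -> [6.92, 19.31, 53.87, 150.29, 419.3]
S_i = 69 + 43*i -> [69, 112, 155, 198, 241]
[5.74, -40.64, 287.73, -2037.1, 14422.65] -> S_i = 5.74*(-7.08)^i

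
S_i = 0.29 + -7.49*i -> [0.29, -7.2, -14.69, -22.18, -29.67]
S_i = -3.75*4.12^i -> [-3.75, -15.45, -63.65, -262.25, -1080.49]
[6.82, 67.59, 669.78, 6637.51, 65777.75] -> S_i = 6.82*9.91^i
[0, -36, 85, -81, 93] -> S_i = Random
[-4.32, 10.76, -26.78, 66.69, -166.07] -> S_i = -4.32*(-2.49)^i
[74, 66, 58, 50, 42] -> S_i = 74 + -8*i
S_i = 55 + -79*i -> [55, -24, -103, -182, -261]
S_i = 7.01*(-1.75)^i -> [7.01, -12.27, 21.47, -37.57, 65.75]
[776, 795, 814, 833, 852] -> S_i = 776 + 19*i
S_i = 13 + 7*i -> [13, 20, 27, 34, 41]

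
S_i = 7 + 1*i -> [7, 8, 9, 10, 11]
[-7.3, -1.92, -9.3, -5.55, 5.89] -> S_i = Random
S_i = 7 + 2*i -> [7, 9, 11, 13, 15]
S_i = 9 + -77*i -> [9, -68, -145, -222, -299]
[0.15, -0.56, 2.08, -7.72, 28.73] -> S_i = 0.15*(-3.72)^i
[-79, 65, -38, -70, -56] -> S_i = Random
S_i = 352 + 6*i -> [352, 358, 364, 370, 376]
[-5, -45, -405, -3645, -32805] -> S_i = -5*9^i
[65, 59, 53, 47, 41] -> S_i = 65 + -6*i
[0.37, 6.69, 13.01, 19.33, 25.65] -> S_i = 0.37 + 6.32*i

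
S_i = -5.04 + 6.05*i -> [-5.04, 1.01, 7.06, 13.11, 19.16]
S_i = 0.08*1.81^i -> [0.08, 0.14, 0.26, 0.47, 0.86]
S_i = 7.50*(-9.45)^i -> [7.5, -70.88, 669.77, -6329.31, 59812.02]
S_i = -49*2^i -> [-49, -98, -196, -392, -784]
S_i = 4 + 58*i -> [4, 62, 120, 178, 236]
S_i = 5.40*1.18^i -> [5.4, 6.37, 7.52, 8.87, 10.47]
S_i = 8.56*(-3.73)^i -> [8.56, -31.93, 119.09, -444.22, 1656.95]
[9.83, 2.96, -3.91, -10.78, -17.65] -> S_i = 9.83 + -6.87*i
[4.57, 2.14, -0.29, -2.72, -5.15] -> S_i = 4.57 + -2.43*i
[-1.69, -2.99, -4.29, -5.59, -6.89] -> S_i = -1.69 + -1.30*i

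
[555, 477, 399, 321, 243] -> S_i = 555 + -78*i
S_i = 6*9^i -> [6, 54, 486, 4374, 39366]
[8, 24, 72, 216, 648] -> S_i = 8*3^i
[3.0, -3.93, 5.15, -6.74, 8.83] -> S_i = 3.00*(-1.31)^i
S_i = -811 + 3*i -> [-811, -808, -805, -802, -799]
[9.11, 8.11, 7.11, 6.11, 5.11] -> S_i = 9.11 + -1.00*i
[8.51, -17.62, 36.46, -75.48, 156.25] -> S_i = 8.51*(-2.07)^i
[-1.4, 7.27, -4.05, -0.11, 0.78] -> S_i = Random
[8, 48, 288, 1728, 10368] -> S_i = 8*6^i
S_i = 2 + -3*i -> [2, -1, -4, -7, -10]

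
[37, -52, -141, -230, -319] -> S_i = 37 + -89*i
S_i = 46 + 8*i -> [46, 54, 62, 70, 78]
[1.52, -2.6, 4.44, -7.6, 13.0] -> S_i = 1.52*(-1.71)^i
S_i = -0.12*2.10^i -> [-0.12, -0.25, -0.53, -1.11, -2.33]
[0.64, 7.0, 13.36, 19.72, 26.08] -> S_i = 0.64 + 6.36*i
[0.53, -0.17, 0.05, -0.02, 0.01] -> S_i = 0.53*(-0.32)^i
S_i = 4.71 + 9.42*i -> [4.71, 14.13, 23.55, 32.97, 42.39]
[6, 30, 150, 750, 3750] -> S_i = 6*5^i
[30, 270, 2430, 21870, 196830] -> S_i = 30*9^i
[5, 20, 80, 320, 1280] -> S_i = 5*4^i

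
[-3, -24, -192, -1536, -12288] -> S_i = -3*8^i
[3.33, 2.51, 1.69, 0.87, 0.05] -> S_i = 3.33 + -0.82*i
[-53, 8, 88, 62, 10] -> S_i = Random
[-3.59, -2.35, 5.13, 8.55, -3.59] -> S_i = Random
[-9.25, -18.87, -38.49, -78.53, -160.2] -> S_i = -9.25*2.04^i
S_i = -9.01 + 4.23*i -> [-9.01, -4.78, -0.55, 3.68, 7.91]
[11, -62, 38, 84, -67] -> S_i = Random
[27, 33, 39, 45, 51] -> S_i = 27 + 6*i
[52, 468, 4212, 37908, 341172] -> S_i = 52*9^i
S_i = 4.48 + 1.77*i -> [4.48, 6.25, 8.02, 9.79, 11.56]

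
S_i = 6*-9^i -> [6, -54, 486, -4374, 39366]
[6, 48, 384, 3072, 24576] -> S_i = 6*8^i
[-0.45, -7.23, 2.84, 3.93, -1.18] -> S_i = Random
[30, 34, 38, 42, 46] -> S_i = 30 + 4*i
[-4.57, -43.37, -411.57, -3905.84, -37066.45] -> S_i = -4.57*9.49^i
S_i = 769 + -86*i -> [769, 683, 597, 511, 425]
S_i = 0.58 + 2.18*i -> [0.58, 2.76, 4.94, 7.12, 9.3]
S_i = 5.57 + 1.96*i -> [5.57, 7.53, 9.49, 11.45, 13.41]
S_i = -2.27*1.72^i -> [-2.27, -3.9, -6.72, -11.55, -19.87]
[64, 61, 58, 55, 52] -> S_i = 64 + -3*i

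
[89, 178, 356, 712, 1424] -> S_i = 89*2^i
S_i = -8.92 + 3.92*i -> [-8.92, -5.0, -1.08, 2.84, 6.76]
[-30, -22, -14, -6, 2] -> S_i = -30 + 8*i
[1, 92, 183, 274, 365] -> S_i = 1 + 91*i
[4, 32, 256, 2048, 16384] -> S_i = 4*8^i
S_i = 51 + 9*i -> [51, 60, 69, 78, 87]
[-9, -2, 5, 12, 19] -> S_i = -9 + 7*i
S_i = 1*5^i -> [1, 5, 25, 125, 625]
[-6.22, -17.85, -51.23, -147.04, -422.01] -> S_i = -6.22*2.87^i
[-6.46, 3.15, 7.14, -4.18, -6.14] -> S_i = Random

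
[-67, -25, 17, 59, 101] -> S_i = -67 + 42*i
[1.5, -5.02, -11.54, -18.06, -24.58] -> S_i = 1.50 + -6.52*i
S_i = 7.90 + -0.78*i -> [7.9, 7.12, 6.34, 5.56, 4.78]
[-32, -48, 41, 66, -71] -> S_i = Random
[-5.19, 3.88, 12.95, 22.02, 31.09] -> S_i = -5.19 + 9.07*i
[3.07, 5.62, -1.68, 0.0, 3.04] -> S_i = Random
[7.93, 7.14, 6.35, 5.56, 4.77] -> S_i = 7.93 + -0.79*i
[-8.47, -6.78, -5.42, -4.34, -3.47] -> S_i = -8.47*0.80^i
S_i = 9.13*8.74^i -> [9.13, 79.8, 697.42, 6095.44, 53274.15]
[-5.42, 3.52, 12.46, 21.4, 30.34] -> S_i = -5.42 + 8.94*i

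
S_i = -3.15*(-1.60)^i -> [-3.15, 5.04, -8.06, 12.9, -20.64]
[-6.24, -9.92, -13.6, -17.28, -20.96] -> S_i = -6.24 + -3.68*i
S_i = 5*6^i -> [5, 30, 180, 1080, 6480]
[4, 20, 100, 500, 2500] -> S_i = 4*5^i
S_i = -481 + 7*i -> [-481, -474, -467, -460, -453]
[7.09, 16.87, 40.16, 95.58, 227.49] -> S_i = 7.09*2.38^i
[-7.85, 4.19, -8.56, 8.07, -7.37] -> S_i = Random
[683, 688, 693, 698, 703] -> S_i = 683 + 5*i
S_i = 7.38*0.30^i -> [7.38, 2.21, 0.66, 0.2, 0.06]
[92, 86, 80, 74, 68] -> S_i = 92 + -6*i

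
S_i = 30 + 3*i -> [30, 33, 36, 39, 42]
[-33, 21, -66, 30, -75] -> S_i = Random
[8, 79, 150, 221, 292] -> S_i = 8 + 71*i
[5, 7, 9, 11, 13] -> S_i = 5 + 2*i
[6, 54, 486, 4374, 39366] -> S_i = 6*9^i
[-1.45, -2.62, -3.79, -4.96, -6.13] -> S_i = -1.45 + -1.17*i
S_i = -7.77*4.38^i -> [-7.77, -34.03, -149.06, -652.9, -2859.68]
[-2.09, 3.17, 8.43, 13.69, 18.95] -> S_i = -2.09 + 5.26*i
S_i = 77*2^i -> [77, 154, 308, 616, 1232]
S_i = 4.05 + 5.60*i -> [4.05, 9.65, 15.25, 20.85, 26.45]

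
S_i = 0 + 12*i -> [0, 12, 24, 36, 48]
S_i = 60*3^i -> [60, 180, 540, 1620, 4860]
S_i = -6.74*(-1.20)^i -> [-6.74, 8.09, -9.71, 11.65, -13.98]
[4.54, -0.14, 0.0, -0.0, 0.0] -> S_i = 4.54*(-0.03)^i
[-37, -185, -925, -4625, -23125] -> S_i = -37*5^i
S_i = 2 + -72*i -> [2, -70, -142, -214, -286]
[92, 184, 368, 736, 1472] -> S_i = 92*2^i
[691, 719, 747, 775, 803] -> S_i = 691 + 28*i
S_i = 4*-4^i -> [4, -16, 64, -256, 1024]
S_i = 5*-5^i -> [5, -25, 125, -625, 3125]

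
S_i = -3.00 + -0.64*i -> [-3.0, -3.64, -4.28, -4.92, -5.56]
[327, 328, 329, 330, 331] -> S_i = 327 + 1*i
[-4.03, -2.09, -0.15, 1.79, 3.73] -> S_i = -4.03 + 1.94*i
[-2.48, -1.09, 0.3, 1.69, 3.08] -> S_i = -2.48 + 1.39*i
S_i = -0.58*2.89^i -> [-0.58, -1.68, -4.84, -14.0, -40.46]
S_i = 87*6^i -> [87, 522, 3132, 18792, 112752]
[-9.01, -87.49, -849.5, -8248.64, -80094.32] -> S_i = -9.01*9.71^i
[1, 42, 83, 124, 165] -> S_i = 1 + 41*i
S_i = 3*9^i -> [3, 27, 243, 2187, 19683]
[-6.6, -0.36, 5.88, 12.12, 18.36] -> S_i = -6.60 + 6.24*i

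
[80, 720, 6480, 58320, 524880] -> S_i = 80*9^i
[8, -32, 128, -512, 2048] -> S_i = 8*-4^i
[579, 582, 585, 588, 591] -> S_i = 579 + 3*i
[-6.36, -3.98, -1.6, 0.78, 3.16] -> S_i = -6.36 + 2.38*i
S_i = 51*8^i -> [51, 408, 3264, 26112, 208896]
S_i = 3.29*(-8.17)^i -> [3.29, -26.88, 219.6, -1794.16, 14658.32]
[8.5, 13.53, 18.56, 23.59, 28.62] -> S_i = 8.50 + 5.03*i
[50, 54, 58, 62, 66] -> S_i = 50 + 4*i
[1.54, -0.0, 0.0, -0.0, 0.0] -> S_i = 1.54*-0.00^i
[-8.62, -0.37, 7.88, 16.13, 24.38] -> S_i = -8.62 + 8.25*i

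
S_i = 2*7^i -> [2, 14, 98, 686, 4802]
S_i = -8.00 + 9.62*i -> [-8.0, 1.62, 11.24, 20.86, 30.48]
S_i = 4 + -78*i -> [4, -74, -152, -230, -308]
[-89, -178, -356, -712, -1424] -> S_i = -89*2^i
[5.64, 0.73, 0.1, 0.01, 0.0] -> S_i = 5.64*0.13^i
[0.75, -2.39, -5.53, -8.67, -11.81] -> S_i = 0.75 + -3.14*i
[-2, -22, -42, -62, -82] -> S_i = -2 + -20*i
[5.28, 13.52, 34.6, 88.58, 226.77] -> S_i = 5.28*2.56^i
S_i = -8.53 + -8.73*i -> [-8.53, -17.26, -25.99, -34.72, -43.45]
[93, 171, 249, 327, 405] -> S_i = 93 + 78*i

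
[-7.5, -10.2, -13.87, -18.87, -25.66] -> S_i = -7.50*1.36^i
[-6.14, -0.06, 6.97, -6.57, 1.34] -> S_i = Random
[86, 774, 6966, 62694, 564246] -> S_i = 86*9^i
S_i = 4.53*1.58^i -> [4.53, 7.16, 11.31, 17.87, 28.23]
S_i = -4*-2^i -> [-4, 8, -16, 32, -64]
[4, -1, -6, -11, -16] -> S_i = 4 + -5*i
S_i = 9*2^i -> [9, 18, 36, 72, 144]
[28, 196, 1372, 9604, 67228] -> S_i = 28*7^i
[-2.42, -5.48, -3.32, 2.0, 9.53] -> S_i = Random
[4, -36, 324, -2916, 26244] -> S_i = 4*-9^i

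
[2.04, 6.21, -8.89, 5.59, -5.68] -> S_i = Random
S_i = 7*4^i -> [7, 28, 112, 448, 1792]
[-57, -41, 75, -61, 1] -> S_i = Random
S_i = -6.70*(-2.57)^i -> [-6.7, 17.22, -44.25, 113.73, -292.29]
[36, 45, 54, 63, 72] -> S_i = 36 + 9*i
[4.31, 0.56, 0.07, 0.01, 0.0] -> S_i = 4.31*0.13^i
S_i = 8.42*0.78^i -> [8.42, 6.57, 5.12, 4.0, 3.12]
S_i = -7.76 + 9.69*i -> [-7.76, 1.93, 11.62, 21.31, 31.0]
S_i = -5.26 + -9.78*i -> [-5.26, -15.04, -24.82, -34.6, -44.38]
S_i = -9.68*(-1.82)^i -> [-9.68, 17.62, -32.06, 58.36, -106.21]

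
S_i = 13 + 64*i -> [13, 77, 141, 205, 269]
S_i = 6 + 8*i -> [6, 14, 22, 30, 38]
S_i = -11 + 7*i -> [-11, -4, 3, 10, 17]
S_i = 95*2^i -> [95, 190, 380, 760, 1520]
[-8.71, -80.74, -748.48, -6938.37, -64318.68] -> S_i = -8.71*9.27^i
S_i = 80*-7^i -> [80, -560, 3920, -27440, 192080]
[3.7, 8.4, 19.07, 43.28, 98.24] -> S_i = 3.70*2.27^i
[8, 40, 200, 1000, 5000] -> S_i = 8*5^i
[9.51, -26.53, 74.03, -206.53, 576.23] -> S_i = 9.51*(-2.79)^i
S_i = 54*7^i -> [54, 378, 2646, 18522, 129654]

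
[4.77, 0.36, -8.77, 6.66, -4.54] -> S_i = Random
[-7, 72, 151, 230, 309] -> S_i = -7 + 79*i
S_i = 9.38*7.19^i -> [9.38, 67.44, 484.91, 3486.5, 25067.93]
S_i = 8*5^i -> [8, 40, 200, 1000, 5000]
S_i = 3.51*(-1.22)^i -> [3.51, -4.28, 5.22, -6.37, 7.78]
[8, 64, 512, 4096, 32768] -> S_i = 8*8^i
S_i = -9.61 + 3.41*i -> [-9.61, -6.2, -2.79, 0.62, 4.03]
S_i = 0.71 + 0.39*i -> [0.71, 1.1, 1.49, 1.88, 2.27]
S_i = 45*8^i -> [45, 360, 2880, 23040, 184320]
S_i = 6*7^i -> [6, 42, 294, 2058, 14406]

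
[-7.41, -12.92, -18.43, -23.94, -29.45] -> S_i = -7.41 + -5.51*i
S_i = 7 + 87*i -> [7, 94, 181, 268, 355]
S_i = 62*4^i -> [62, 248, 992, 3968, 15872]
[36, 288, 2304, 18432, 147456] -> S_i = 36*8^i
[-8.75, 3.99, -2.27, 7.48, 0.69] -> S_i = Random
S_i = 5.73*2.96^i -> [5.73, 16.96, 50.2, 148.6, 439.87]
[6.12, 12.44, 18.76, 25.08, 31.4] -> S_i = 6.12 + 6.32*i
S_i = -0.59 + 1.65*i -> [-0.59, 1.06, 2.71, 4.36, 6.01]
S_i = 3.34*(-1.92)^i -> [3.34, -6.41, 12.31, -23.64, 45.39]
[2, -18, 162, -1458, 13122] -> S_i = 2*-9^i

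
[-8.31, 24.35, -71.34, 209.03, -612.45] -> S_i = -8.31*(-2.93)^i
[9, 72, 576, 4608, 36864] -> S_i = 9*8^i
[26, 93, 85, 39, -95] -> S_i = Random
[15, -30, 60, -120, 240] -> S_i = 15*-2^i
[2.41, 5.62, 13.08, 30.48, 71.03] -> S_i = 2.41*2.33^i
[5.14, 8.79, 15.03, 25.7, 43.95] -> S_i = 5.14*1.71^i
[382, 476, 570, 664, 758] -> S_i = 382 + 94*i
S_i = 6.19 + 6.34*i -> [6.19, 12.53, 18.87, 25.21, 31.55]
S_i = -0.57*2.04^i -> [-0.57, -1.16, -2.37, -4.84, -9.87]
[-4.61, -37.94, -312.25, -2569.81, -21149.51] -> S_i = -4.61*8.23^i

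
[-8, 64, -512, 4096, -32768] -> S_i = -8*-8^i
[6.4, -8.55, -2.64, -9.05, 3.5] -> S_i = Random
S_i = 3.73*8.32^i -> [3.73, 31.03, 258.2, 2148.22, 17873.19]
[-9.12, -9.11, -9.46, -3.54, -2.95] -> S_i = Random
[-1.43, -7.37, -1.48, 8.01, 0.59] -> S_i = Random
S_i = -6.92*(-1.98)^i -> [-6.92, 13.7, -27.13, 53.72, -106.36]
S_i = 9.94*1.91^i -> [9.94, 18.99, 36.26, 69.26, 132.29]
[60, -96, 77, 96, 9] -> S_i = Random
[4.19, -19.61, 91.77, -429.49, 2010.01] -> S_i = 4.19*(-4.68)^i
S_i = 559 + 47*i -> [559, 606, 653, 700, 747]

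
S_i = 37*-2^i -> [37, -74, 148, -296, 592]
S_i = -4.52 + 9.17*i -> [-4.52, 4.65, 13.82, 22.99, 32.16]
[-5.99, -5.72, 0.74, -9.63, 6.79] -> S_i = Random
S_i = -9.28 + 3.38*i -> [-9.28, -5.9, -2.52, 0.86, 4.24]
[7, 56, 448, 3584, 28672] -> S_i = 7*8^i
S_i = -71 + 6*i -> [-71, -65, -59, -53, -47]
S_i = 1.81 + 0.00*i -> [1.81, 1.81, 1.81, 1.81, 1.81]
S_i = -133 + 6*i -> [-133, -127, -121, -115, -109]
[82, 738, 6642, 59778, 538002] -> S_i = 82*9^i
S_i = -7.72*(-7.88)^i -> [-7.72, 60.83, -479.37, 3777.43, -29766.12]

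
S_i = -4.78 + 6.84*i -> [-4.78, 2.06, 8.9, 15.74, 22.58]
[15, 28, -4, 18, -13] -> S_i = Random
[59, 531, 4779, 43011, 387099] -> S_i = 59*9^i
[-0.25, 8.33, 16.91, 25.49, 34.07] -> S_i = -0.25 + 8.58*i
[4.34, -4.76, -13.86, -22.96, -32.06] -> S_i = 4.34 + -9.10*i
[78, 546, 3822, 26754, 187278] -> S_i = 78*7^i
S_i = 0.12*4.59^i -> [0.12, 0.55, 2.53, 11.6, 53.26]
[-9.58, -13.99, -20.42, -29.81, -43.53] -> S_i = -9.58*1.46^i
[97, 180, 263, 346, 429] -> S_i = 97 + 83*i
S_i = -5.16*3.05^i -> [-5.16, -15.74, -48.0, -146.4, -446.53]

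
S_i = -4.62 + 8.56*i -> [-4.62, 3.94, 12.5, 21.06, 29.62]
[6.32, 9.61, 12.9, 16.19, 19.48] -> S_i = 6.32 + 3.29*i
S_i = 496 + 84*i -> [496, 580, 664, 748, 832]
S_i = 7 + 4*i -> [7, 11, 15, 19, 23]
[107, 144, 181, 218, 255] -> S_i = 107 + 37*i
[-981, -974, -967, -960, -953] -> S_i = -981 + 7*i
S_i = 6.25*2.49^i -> [6.25, 15.56, 38.75, 96.49, 240.26]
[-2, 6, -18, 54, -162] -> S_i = -2*-3^i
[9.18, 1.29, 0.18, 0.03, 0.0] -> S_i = 9.18*0.14^i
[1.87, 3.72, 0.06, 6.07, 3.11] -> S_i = Random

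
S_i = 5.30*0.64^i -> [5.3, 3.39, 2.17, 1.39, 0.89]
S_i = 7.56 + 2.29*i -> [7.56, 9.85, 12.14, 14.43, 16.72]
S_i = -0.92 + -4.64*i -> [-0.92, -5.56, -10.2, -14.84, -19.48]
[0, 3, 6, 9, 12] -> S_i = 0 + 3*i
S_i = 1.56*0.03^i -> [1.56, 0.05, 0.0, 0.0, 0.0]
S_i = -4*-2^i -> [-4, 8, -16, 32, -64]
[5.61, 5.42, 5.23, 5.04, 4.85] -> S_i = 5.61 + -0.19*i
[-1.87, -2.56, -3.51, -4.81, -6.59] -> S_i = -1.87*1.37^i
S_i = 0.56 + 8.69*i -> [0.56, 9.25, 17.94, 26.63, 35.32]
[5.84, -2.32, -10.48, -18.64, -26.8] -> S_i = 5.84 + -8.16*i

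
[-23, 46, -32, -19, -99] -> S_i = Random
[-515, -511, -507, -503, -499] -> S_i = -515 + 4*i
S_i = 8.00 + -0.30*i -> [8.0, 7.7, 7.4, 7.1, 6.8]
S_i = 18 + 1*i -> [18, 19, 20, 21, 22]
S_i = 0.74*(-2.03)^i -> [0.74, -1.5, 3.05, -6.19, 12.57]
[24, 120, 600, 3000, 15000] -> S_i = 24*5^i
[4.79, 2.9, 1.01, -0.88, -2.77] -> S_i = 4.79 + -1.89*i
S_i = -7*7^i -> [-7, -49, -343, -2401, -16807]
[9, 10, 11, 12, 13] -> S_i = 9 + 1*i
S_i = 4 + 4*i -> [4, 8, 12, 16, 20]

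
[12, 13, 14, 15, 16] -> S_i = 12 + 1*i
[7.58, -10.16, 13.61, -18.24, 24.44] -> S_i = 7.58*(-1.34)^i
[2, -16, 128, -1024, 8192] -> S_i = 2*-8^i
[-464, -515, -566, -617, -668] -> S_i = -464 + -51*i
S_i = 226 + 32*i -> [226, 258, 290, 322, 354]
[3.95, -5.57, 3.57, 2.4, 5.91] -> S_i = Random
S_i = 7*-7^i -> [7, -49, 343, -2401, 16807]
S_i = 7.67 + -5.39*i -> [7.67, 2.28, -3.11, -8.5, -13.89]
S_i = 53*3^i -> [53, 159, 477, 1431, 4293]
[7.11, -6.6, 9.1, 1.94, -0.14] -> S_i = Random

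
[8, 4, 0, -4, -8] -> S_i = 8 + -4*i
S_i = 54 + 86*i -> [54, 140, 226, 312, 398]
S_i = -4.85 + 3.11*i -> [-4.85, -1.74, 1.37, 4.48, 7.59]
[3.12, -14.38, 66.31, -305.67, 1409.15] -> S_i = 3.12*(-4.61)^i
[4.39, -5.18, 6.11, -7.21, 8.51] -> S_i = 4.39*(-1.18)^i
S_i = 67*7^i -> [67, 469, 3283, 22981, 160867]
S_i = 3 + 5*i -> [3, 8, 13, 18, 23]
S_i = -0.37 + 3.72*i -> [-0.37, 3.35, 7.07, 10.79, 14.51]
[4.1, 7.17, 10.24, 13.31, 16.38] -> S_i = 4.10 + 3.07*i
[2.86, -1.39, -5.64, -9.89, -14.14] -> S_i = 2.86 + -4.25*i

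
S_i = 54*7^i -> [54, 378, 2646, 18522, 129654]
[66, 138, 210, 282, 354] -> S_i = 66 + 72*i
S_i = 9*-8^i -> [9, -72, 576, -4608, 36864]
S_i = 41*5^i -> [41, 205, 1025, 5125, 25625]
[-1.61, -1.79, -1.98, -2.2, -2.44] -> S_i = -1.61*1.11^i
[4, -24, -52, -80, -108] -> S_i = 4 + -28*i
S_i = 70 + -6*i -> [70, 64, 58, 52, 46]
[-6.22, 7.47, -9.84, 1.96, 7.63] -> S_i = Random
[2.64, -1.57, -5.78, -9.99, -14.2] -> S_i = 2.64 + -4.21*i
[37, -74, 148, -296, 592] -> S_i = 37*-2^i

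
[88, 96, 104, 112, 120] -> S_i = 88 + 8*i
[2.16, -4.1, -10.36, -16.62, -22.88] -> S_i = 2.16 + -6.26*i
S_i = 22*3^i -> [22, 66, 198, 594, 1782]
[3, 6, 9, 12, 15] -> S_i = 3 + 3*i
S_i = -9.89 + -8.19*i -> [-9.89, -18.08, -26.27, -34.46, -42.65]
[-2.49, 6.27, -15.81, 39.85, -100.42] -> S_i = -2.49*(-2.52)^i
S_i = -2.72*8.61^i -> [-2.72, -23.42, -201.64, -1736.11, -14947.95]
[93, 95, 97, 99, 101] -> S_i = 93 + 2*i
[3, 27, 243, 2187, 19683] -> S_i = 3*9^i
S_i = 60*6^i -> [60, 360, 2160, 12960, 77760]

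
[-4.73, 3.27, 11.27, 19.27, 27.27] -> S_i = -4.73 + 8.00*i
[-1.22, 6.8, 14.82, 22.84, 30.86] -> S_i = -1.22 + 8.02*i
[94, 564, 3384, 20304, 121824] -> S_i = 94*6^i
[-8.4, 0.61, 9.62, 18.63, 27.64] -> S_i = -8.40 + 9.01*i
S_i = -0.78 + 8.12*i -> [-0.78, 7.34, 15.46, 23.58, 31.7]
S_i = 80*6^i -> [80, 480, 2880, 17280, 103680]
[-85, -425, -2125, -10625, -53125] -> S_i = -85*5^i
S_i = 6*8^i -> [6, 48, 384, 3072, 24576]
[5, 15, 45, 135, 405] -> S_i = 5*3^i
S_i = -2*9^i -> [-2, -18, -162, -1458, -13122]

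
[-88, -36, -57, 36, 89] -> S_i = Random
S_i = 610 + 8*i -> [610, 618, 626, 634, 642]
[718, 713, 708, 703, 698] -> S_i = 718 + -5*i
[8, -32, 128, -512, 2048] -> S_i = 8*-4^i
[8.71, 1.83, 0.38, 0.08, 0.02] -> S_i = 8.71*0.21^i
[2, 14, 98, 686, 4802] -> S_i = 2*7^i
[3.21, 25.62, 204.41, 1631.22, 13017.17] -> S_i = 3.21*7.98^i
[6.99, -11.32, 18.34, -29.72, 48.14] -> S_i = 6.99*(-1.62)^i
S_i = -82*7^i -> [-82, -574, -4018, -28126, -196882]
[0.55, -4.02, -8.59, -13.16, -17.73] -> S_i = 0.55 + -4.57*i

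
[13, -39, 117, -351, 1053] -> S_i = 13*-3^i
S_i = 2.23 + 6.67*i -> [2.23, 8.9, 15.57, 22.24, 28.91]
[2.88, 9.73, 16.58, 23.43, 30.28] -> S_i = 2.88 + 6.85*i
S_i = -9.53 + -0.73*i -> [-9.53, -10.26, -10.99, -11.72, -12.45]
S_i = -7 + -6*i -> [-7, -13, -19, -25, -31]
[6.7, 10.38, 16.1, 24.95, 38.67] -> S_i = 6.70*1.55^i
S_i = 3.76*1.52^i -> [3.76, 5.72, 8.69, 13.2, 20.07]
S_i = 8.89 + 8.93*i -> [8.89, 17.82, 26.75, 35.68, 44.61]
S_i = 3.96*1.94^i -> [3.96, 7.68, 14.9, 28.91, 56.09]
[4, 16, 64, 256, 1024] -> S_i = 4*4^i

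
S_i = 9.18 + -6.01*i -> [9.18, 3.17, -2.84, -8.85, -14.86]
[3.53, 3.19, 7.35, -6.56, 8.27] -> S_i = Random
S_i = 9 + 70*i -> [9, 79, 149, 219, 289]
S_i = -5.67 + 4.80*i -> [-5.67, -0.87, 3.93, 8.73, 13.53]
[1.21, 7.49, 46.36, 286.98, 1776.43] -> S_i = 1.21*6.19^i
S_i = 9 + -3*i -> [9, 6, 3, 0, -3]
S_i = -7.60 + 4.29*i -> [-7.6, -3.31, 0.98, 5.27, 9.56]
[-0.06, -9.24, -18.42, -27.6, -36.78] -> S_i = -0.06 + -9.18*i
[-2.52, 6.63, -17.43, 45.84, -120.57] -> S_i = -2.52*(-2.63)^i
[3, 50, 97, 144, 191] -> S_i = 3 + 47*i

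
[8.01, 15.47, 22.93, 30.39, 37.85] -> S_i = 8.01 + 7.46*i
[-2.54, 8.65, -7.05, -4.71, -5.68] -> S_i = Random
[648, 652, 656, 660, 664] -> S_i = 648 + 4*i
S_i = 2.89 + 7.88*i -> [2.89, 10.77, 18.65, 26.53, 34.41]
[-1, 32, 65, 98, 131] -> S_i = -1 + 33*i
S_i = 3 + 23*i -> [3, 26, 49, 72, 95]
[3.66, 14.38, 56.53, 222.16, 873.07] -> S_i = 3.66*3.93^i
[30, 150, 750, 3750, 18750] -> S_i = 30*5^i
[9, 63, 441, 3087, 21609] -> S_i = 9*7^i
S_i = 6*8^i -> [6, 48, 384, 3072, 24576]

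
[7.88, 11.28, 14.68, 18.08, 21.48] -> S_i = 7.88 + 3.40*i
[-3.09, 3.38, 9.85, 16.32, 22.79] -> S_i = -3.09 + 6.47*i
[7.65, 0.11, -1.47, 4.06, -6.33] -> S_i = Random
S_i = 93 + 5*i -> [93, 98, 103, 108, 113]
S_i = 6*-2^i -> [6, -12, 24, -48, 96]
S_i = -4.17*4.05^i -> [-4.17, -16.89, -68.4, -277.01, -1121.91]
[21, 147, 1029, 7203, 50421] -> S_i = 21*7^i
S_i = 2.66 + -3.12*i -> [2.66, -0.46, -3.58, -6.7, -9.82]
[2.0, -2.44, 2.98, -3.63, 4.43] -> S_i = 2.00*(-1.22)^i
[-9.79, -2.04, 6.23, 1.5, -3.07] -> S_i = Random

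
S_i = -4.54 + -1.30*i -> [-4.54, -5.84, -7.14, -8.44, -9.74]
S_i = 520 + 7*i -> [520, 527, 534, 541, 548]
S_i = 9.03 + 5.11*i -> [9.03, 14.14, 19.25, 24.36, 29.47]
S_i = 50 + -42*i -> [50, 8, -34, -76, -118]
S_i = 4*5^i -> [4, 20, 100, 500, 2500]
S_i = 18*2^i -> [18, 36, 72, 144, 288]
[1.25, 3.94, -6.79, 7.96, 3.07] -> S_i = Random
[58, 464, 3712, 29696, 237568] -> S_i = 58*8^i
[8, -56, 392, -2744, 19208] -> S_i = 8*-7^i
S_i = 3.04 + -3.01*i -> [3.04, 0.03, -2.98, -5.99, -9.0]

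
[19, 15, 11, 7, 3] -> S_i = 19 + -4*i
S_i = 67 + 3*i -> [67, 70, 73, 76, 79]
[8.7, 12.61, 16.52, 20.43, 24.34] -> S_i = 8.70 + 3.91*i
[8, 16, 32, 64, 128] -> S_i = 8*2^i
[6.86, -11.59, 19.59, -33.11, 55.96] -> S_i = 6.86*(-1.69)^i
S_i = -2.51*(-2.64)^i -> [-2.51, 6.63, -17.49, 46.18, -121.92]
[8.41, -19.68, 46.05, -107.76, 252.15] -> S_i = 8.41*(-2.34)^i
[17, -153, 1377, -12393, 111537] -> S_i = 17*-9^i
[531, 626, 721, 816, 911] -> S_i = 531 + 95*i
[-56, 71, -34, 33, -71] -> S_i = Random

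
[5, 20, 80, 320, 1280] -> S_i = 5*4^i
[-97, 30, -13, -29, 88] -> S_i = Random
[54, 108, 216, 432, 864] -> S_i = 54*2^i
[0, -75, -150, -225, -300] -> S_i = 0 + -75*i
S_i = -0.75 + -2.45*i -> [-0.75, -3.2, -5.65, -8.1, -10.55]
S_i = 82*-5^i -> [82, -410, 2050, -10250, 51250]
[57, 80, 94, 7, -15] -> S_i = Random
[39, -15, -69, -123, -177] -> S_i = 39 + -54*i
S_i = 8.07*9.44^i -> [8.07, 76.18, 719.15, 6788.75, 64085.76]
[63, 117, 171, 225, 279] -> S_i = 63 + 54*i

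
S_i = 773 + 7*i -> [773, 780, 787, 794, 801]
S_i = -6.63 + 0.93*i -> [-6.63, -5.7, -4.77, -3.84, -2.91]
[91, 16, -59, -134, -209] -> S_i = 91 + -75*i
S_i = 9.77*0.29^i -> [9.77, 2.83, 0.82, 0.24, 0.07]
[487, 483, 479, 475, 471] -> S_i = 487 + -4*i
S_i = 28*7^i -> [28, 196, 1372, 9604, 67228]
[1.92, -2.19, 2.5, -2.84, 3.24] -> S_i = 1.92*(-1.14)^i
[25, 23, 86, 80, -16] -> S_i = Random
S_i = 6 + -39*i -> [6, -33, -72, -111, -150]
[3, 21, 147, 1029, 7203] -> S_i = 3*7^i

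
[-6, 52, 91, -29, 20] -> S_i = Random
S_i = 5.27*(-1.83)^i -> [5.27, -9.64, 17.65, -32.3, 59.1]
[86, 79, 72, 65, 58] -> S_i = 86 + -7*i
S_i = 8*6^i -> [8, 48, 288, 1728, 10368]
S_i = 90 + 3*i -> [90, 93, 96, 99, 102]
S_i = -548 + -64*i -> [-548, -612, -676, -740, -804]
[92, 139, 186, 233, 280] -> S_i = 92 + 47*i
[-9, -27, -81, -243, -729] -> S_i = -9*3^i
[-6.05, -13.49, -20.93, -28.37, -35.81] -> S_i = -6.05 + -7.44*i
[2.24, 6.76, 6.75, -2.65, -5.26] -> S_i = Random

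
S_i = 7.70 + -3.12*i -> [7.7, 4.58, 1.46, -1.66, -4.78]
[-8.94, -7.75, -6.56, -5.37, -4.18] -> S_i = -8.94 + 1.19*i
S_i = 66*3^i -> [66, 198, 594, 1782, 5346]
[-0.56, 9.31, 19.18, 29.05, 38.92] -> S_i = -0.56 + 9.87*i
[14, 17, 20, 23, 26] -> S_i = 14 + 3*i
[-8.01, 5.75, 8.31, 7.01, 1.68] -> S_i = Random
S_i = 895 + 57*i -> [895, 952, 1009, 1066, 1123]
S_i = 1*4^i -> [1, 4, 16, 64, 256]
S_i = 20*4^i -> [20, 80, 320, 1280, 5120]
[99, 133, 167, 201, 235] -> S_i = 99 + 34*i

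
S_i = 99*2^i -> [99, 198, 396, 792, 1584]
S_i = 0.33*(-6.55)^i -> [0.33, -2.16, 14.16, -92.73, 607.41]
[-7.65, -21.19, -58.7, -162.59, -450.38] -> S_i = -7.65*2.77^i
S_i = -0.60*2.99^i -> [-0.6, -1.79, -5.36, -16.04, -47.96]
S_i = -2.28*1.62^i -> [-2.28, -3.69, -5.98, -9.69, -15.7]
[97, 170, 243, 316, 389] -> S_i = 97 + 73*i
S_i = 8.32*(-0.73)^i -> [8.32, -6.07, 4.43, -3.24, 2.36]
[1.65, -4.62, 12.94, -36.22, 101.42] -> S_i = 1.65*(-2.80)^i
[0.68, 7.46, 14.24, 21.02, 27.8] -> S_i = 0.68 + 6.78*i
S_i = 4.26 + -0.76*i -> [4.26, 3.5, 2.74, 1.98, 1.22]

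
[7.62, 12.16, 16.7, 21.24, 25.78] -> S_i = 7.62 + 4.54*i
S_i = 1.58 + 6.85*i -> [1.58, 8.43, 15.28, 22.13, 28.98]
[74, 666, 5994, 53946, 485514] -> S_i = 74*9^i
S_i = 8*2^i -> [8, 16, 32, 64, 128]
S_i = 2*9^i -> [2, 18, 162, 1458, 13122]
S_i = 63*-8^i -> [63, -504, 4032, -32256, 258048]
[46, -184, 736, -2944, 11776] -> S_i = 46*-4^i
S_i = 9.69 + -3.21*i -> [9.69, 6.48, 3.27, 0.06, -3.15]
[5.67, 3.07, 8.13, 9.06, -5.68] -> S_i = Random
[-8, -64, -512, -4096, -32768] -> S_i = -8*8^i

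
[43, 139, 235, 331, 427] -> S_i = 43 + 96*i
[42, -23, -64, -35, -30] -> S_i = Random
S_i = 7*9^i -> [7, 63, 567, 5103, 45927]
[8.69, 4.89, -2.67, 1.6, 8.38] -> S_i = Random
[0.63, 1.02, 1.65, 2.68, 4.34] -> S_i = 0.63*1.62^i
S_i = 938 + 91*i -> [938, 1029, 1120, 1211, 1302]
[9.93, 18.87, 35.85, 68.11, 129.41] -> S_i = 9.93*1.90^i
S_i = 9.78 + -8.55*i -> [9.78, 1.23, -7.32, -15.87, -24.42]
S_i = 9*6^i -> [9, 54, 324, 1944, 11664]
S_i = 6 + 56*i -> [6, 62, 118, 174, 230]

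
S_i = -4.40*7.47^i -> [-4.4, -32.87, -245.52, -1834.06, -13700.46]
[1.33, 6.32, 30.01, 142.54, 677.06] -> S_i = 1.33*4.75^i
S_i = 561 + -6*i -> [561, 555, 549, 543, 537]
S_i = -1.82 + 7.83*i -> [-1.82, 6.01, 13.84, 21.67, 29.5]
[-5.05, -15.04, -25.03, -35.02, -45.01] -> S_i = -5.05 + -9.99*i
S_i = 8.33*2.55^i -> [8.33, 21.24, 54.17, 138.12, 352.21]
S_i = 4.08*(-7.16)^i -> [4.08, -29.21, 209.16, -1497.61, 10722.9]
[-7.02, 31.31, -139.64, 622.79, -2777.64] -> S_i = -7.02*(-4.46)^i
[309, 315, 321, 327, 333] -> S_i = 309 + 6*i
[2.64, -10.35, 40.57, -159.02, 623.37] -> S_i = 2.64*(-3.92)^i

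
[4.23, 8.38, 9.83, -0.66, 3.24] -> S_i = Random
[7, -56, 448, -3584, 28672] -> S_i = 7*-8^i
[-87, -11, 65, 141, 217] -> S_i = -87 + 76*i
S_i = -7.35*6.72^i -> [-7.35, -49.39, -331.91, -2230.46, -14988.72]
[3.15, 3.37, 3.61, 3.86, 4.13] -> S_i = 3.15*1.07^i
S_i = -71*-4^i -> [-71, 284, -1136, 4544, -18176]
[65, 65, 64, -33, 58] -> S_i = Random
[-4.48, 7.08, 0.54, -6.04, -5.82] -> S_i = Random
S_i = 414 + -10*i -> [414, 404, 394, 384, 374]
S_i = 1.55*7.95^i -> [1.55, 12.32, 97.96, 778.81, 6191.56]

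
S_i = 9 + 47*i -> [9, 56, 103, 150, 197]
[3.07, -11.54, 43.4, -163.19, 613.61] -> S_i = 3.07*(-3.76)^i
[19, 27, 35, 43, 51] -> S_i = 19 + 8*i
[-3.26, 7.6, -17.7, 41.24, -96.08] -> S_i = -3.26*(-2.33)^i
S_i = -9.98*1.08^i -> [-9.98, -10.78, -11.64, -12.57, -13.58]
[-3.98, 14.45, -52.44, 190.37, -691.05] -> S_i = -3.98*(-3.63)^i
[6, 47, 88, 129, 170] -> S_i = 6 + 41*i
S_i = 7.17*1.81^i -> [7.17, 12.98, 23.49, 42.52, 76.95]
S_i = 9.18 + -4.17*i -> [9.18, 5.01, 0.84, -3.33, -7.5]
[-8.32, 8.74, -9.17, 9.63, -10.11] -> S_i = -8.32*(-1.05)^i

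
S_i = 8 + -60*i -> [8, -52, -112, -172, -232]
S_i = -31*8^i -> [-31, -248, -1984, -15872, -126976]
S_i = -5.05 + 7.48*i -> [-5.05, 2.43, 9.91, 17.39, 24.87]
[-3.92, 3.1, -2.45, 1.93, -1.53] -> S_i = -3.92*(-0.79)^i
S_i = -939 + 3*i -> [-939, -936, -933, -930, -927]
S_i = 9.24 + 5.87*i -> [9.24, 15.11, 20.98, 26.85, 32.72]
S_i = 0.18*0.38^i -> [0.18, 0.07, 0.03, 0.01, 0.0]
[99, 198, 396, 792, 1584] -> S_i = 99*2^i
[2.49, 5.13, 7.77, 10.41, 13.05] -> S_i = 2.49 + 2.64*i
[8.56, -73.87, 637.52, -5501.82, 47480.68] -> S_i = 8.56*(-8.63)^i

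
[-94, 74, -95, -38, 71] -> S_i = Random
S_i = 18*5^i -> [18, 90, 450, 2250, 11250]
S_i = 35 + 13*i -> [35, 48, 61, 74, 87]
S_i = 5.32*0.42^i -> [5.32, 2.23, 0.94, 0.39, 0.17]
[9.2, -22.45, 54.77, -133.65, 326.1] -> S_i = 9.20*(-2.44)^i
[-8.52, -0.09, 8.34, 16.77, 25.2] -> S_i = -8.52 + 8.43*i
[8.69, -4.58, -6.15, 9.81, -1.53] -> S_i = Random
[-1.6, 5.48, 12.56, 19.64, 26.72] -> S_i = -1.60 + 7.08*i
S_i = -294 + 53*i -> [-294, -241, -188, -135, -82]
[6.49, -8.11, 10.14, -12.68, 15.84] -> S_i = 6.49*(-1.25)^i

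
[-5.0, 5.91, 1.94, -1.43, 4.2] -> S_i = Random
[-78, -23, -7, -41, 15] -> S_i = Random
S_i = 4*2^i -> [4, 8, 16, 32, 64]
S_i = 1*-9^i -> [1, -9, 81, -729, 6561]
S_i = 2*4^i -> [2, 8, 32, 128, 512]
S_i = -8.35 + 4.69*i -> [-8.35, -3.66, 1.03, 5.72, 10.41]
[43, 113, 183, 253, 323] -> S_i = 43 + 70*i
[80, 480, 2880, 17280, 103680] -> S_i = 80*6^i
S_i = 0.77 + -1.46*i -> [0.77, -0.69, -2.15, -3.61, -5.07]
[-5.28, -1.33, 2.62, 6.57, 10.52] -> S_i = -5.28 + 3.95*i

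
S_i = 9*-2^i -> [9, -18, 36, -72, 144]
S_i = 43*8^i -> [43, 344, 2752, 22016, 176128]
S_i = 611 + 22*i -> [611, 633, 655, 677, 699]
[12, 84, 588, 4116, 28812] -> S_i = 12*7^i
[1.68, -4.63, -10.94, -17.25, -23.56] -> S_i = 1.68 + -6.31*i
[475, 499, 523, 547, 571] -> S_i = 475 + 24*i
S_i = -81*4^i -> [-81, -324, -1296, -5184, -20736]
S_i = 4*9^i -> [4, 36, 324, 2916, 26244]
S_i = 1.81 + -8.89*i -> [1.81, -7.08, -15.97, -24.86, -33.75]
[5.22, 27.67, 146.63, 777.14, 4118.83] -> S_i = 5.22*5.30^i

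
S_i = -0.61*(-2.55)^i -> [-0.61, 1.56, -3.97, 10.11, -25.79]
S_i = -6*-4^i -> [-6, 24, -96, 384, -1536]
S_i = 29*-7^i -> [29, -203, 1421, -9947, 69629]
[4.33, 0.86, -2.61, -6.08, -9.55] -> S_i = 4.33 + -3.47*i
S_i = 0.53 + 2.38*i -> [0.53, 2.91, 5.29, 7.67, 10.05]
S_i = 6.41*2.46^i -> [6.41, 15.77, 38.79, 95.43, 234.75]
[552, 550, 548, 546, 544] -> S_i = 552 + -2*i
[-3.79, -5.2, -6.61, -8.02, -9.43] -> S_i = -3.79 + -1.41*i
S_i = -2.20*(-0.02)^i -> [-2.2, 0.04, -0.0, 0.0, -0.0]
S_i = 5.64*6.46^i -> [5.64, 36.43, 235.37, 1520.47, 9822.21]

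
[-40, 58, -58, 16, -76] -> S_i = Random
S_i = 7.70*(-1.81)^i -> [7.7, -13.94, 25.23, -45.66, 82.64]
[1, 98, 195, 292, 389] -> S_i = 1 + 97*i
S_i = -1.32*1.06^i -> [-1.32, -1.4, -1.48, -1.57, -1.67]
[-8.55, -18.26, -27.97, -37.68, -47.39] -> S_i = -8.55 + -9.71*i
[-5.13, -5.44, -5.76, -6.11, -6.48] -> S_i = -5.13*1.06^i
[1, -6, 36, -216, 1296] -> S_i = 1*-6^i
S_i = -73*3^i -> [-73, -219, -657, -1971, -5913]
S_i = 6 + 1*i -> [6, 7, 8, 9, 10]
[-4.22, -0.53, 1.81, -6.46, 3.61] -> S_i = Random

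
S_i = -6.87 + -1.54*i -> [-6.87, -8.41, -9.95, -11.49, -13.03]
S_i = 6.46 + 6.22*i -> [6.46, 12.68, 18.9, 25.12, 31.34]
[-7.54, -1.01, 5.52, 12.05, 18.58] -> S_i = -7.54 + 6.53*i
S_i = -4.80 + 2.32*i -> [-4.8, -2.48, -0.16, 2.16, 4.48]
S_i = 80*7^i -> [80, 560, 3920, 27440, 192080]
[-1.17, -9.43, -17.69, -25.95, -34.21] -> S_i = -1.17 + -8.26*i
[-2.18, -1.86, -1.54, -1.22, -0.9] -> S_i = -2.18 + 0.32*i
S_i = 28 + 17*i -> [28, 45, 62, 79, 96]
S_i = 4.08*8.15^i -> [4.08, 33.25, 271.0, 2208.68, 18000.75]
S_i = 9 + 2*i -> [9, 11, 13, 15, 17]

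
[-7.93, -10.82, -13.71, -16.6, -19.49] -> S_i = -7.93 + -2.89*i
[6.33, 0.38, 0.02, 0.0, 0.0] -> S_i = 6.33*0.06^i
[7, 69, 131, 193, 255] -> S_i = 7 + 62*i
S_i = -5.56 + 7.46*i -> [-5.56, 1.9, 9.36, 16.82, 24.28]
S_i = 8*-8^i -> [8, -64, 512, -4096, 32768]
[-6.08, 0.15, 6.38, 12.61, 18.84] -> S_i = -6.08 + 6.23*i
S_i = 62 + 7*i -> [62, 69, 76, 83, 90]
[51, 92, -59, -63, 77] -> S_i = Random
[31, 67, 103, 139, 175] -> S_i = 31 + 36*i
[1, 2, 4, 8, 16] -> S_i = 1*2^i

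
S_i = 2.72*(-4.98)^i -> [2.72, -13.55, 67.46, -335.94, 1672.96]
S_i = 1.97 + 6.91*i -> [1.97, 8.88, 15.79, 22.7, 29.61]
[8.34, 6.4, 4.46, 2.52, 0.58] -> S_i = 8.34 + -1.94*i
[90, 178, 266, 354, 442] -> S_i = 90 + 88*i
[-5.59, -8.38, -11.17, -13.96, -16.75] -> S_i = -5.59 + -2.79*i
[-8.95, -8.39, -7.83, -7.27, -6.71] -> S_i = -8.95 + 0.56*i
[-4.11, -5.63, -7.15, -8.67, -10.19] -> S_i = -4.11 + -1.52*i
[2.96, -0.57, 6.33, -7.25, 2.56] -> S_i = Random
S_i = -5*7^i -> [-5, -35, -245, -1715, -12005]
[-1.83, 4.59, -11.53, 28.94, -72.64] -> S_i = -1.83*(-2.51)^i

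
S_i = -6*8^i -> [-6, -48, -384, -3072, -24576]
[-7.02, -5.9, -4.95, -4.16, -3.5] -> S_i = -7.02*0.84^i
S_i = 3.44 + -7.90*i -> [3.44, -4.46, -12.36, -20.26, -28.16]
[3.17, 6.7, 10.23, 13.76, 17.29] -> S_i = 3.17 + 3.53*i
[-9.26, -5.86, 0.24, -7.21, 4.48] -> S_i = Random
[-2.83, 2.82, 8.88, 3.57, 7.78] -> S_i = Random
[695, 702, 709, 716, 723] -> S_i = 695 + 7*i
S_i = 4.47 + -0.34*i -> [4.47, 4.13, 3.79, 3.45, 3.11]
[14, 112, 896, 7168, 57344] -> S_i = 14*8^i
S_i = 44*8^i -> [44, 352, 2816, 22528, 180224]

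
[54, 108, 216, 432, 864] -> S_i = 54*2^i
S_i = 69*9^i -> [69, 621, 5589, 50301, 452709]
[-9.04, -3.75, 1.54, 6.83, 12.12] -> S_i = -9.04 + 5.29*i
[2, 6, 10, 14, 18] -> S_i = 2 + 4*i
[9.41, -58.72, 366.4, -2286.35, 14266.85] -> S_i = 9.41*(-6.24)^i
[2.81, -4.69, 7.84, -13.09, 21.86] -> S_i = 2.81*(-1.67)^i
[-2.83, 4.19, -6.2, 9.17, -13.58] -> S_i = -2.83*(-1.48)^i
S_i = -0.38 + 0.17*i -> [-0.38, -0.21, -0.04, 0.13, 0.3]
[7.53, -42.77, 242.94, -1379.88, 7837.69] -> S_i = 7.53*(-5.68)^i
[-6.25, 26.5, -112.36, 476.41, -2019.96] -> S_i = -6.25*(-4.24)^i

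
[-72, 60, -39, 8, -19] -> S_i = Random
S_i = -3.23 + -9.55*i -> [-3.23, -12.78, -22.33, -31.88, -41.43]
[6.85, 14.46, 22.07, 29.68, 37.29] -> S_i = 6.85 + 7.61*i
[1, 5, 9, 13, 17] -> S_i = 1 + 4*i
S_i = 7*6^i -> [7, 42, 252, 1512, 9072]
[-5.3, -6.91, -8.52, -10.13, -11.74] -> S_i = -5.30 + -1.61*i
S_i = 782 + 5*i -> [782, 787, 792, 797, 802]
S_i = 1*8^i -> [1, 8, 64, 512, 4096]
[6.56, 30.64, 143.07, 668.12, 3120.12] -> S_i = 6.56*4.67^i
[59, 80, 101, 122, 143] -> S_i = 59 + 21*i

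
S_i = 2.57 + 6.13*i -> [2.57, 8.7, 14.83, 20.96, 27.09]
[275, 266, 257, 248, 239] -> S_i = 275 + -9*i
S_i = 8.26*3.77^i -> [8.26, 31.14, 117.4, 442.59, 1668.57]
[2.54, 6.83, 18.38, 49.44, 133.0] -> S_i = 2.54*2.69^i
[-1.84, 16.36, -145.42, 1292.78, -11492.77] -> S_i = -1.84*(-8.89)^i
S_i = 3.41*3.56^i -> [3.41, 12.14, 43.22, 153.85, 547.71]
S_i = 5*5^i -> [5, 25, 125, 625, 3125]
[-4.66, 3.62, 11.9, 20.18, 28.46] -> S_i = -4.66 + 8.28*i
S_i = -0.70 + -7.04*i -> [-0.7, -7.74, -14.78, -21.82, -28.86]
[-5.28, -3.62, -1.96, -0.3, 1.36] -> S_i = -5.28 + 1.66*i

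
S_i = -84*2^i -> [-84, -168, -336, -672, -1344]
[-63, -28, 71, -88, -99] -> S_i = Random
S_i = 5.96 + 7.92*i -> [5.96, 13.88, 21.8, 29.72, 37.64]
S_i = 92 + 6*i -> [92, 98, 104, 110, 116]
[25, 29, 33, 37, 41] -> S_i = 25 + 4*i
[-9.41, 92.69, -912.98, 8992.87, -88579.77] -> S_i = -9.41*(-9.85)^i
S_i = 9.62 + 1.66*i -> [9.62, 11.28, 12.94, 14.6, 16.26]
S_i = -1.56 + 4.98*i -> [-1.56, 3.42, 8.4, 13.38, 18.36]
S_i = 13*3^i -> [13, 39, 117, 351, 1053]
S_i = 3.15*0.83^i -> [3.15, 2.61, 2.17, 1.8, 1.49]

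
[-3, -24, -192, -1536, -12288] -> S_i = -3*8^i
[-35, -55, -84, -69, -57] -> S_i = Random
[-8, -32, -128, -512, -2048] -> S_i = -8*4^i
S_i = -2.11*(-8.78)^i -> [-2.11, 18.53, -162.66, 1428.12, -12538.93]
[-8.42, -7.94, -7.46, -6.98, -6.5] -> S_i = -8.42 + 0.48*i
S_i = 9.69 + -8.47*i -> [9.69, 1.22, -7.25, -15.72, -24.19]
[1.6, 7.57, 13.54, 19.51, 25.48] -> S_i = 1.60 + 5.97*i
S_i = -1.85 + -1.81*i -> [-1.85, -3.66, -5.47, -7.28, -9.09]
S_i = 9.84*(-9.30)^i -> [9.84, -91.51, 851.06, -7914.87, 73608.32]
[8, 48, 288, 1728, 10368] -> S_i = 8*6^i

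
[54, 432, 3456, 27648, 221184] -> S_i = 54*8^i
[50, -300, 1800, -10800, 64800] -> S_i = 50*-6^i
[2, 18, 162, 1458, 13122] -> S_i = 2*9^i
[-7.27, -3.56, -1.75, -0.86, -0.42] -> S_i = -7.27*0.49^i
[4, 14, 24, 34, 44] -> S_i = 4 + 10*i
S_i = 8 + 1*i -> [8, 9, 10, 11, 12]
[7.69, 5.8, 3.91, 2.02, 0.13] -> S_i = 7.69 + -1.89*i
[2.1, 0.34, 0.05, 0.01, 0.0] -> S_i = 2.10*0.16^i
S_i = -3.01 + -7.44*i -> [-3.01, -10.45, -17.89, -25.33, -32.77]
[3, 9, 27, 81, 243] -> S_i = 3*3^i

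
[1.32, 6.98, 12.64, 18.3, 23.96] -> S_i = 1.32 + 5.66*i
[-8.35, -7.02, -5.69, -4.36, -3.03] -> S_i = -8.35 + 1.33*i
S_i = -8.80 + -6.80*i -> [-8.8, -15.6, -22.4, -29.2, -36.0]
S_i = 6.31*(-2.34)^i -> [6.31, -14.77, 34.55, -80.85, 189.19]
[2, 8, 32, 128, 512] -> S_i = 2*4^i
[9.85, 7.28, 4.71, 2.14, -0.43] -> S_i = 9.85 + -2.57*i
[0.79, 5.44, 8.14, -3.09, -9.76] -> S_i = Random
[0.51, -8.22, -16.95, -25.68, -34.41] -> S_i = 0.51 + -8.73*i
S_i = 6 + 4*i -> [6, 10, 14, 18, 22]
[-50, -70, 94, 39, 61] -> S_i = Random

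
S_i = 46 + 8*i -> [46, 54, 62, 70, 78]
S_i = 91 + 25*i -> [91, 116, 141, 166, 191]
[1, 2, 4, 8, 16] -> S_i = 1*2^i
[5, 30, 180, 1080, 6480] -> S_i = 5*6^i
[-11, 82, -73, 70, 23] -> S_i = Random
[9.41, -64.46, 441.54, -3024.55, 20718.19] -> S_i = 9.41*(-6.85)^i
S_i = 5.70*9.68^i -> [5.7, 55.18, 534.1, 5170.12, 50046.8]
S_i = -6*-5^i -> [-6, 30, -150, 750, -3750]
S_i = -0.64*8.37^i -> [-0.64, -5.36, -44.84, -375.28, -3141.1]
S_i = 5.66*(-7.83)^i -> [5.66, -44.32, 347.01, -2717.08, 21274.7]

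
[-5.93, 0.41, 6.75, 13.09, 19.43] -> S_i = -5.93 + 6.34*i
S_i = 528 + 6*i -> [528, 534, 540, 546, 552]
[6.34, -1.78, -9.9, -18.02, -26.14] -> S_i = 6.34 + -8.12*i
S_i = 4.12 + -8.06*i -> [4.12, -3.94, -12.0, -20.06, -28.12]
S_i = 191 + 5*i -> [191, 196, 201, 206, 211]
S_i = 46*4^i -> [46, 184, 736, 2944, 11776]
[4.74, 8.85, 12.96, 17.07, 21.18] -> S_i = 4.74 + 4.11*i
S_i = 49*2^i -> [49, 98, 196, 392, 784]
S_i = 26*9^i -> [26, 234, 2106, 18954, 170586]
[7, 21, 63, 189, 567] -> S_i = 7*3^i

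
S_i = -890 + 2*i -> [-890, -888, -886, -884, -882]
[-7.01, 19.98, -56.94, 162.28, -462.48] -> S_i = -7.01*(-2.85)^i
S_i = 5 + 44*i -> [5, 49, 93, 137, 181]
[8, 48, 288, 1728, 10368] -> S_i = 8*6^i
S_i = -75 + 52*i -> [-75, -23, 29, 81, 133]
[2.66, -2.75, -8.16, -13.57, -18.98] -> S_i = 2.66 + -5.41*i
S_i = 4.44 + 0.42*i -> [4.44, 4.86, 5.28, 5.7, 6.12]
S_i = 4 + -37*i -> [4, -33, -70, -107, -144]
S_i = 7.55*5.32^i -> [7.55, 40.17, 213.68, 1136.79, 6047.75]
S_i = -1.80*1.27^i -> [-1.8, -2.29, -2.9, -3.69, -4.68]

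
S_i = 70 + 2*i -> [70, 72, 74, 76, 78]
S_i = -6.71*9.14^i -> [-6.71, -61.33, -560.55, -5123.43, -46828.18]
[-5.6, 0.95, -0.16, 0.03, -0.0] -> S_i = -5.60*(-0.17)^i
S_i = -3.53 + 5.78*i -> [-3.53, 2.25, 8.03, 13.81, 19.59]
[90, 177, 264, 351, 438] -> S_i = 90 + 87*i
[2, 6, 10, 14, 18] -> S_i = 2 + 4*i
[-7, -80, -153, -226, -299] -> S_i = -7 + -73*i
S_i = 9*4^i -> [9, 36, 144, 576, 2304]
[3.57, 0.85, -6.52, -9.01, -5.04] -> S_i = Random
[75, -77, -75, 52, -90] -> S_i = Random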